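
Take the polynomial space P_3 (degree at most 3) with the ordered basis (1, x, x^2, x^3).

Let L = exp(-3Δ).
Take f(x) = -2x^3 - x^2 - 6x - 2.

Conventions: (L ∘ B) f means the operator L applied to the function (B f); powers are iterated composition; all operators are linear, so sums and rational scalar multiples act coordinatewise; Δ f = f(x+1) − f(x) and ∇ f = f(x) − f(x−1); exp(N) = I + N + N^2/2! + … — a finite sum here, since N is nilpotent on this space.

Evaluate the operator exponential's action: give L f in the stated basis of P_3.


the result is g(x) = -2x^3 + 17x^2 - 36x + 16

order-1 term: 18x^2 + 24x + 27
order-2 term: -54x - 63
order-3 term: 54
the series for exp(-3Δ) f terminates at order 3
exp(-3Δ) f = -2x^3 + 17x^2 - 36x + 16


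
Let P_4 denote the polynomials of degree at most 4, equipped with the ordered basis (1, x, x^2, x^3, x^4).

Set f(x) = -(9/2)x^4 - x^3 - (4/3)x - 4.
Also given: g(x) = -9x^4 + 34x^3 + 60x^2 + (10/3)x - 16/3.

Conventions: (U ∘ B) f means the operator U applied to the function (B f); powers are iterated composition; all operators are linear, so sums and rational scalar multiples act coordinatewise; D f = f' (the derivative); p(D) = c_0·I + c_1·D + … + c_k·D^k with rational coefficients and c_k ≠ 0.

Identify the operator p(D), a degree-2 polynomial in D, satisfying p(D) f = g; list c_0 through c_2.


c_0 = 2, c_1 = -2, c_2 = -1

D^0 f = -(9/2)x^4 - x^3 - (4/3)x - 4
D^1 f = -18x^3 - 3x^2 - 4/3
D^2 f = -54x^2 - 6x
matching coefficients of g against c_0 f + c_1 Df + … from the top degree down determines the c_i
solution: c_0 = 2, c_1 = -2, c_2 = -1


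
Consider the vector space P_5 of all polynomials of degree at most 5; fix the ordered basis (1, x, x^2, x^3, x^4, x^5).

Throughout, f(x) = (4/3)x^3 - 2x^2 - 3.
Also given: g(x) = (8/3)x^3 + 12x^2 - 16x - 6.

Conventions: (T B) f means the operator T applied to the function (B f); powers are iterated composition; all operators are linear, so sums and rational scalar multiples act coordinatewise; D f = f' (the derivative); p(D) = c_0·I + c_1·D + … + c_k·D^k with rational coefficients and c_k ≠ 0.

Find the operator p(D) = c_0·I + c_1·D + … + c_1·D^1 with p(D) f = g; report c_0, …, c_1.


D^0 f = (4/3)x^3 - 2x^2 - 3
D^1 f = 4x^2 - 4x
matching coefficients of g against c_0 f + c_1 Df + … from the top degree down determines the c_i
solution: c_0 = 2, c_1 = 4

p(D) = 2·I + 4·D, i.e. c_0 = 2, c_1 = 4


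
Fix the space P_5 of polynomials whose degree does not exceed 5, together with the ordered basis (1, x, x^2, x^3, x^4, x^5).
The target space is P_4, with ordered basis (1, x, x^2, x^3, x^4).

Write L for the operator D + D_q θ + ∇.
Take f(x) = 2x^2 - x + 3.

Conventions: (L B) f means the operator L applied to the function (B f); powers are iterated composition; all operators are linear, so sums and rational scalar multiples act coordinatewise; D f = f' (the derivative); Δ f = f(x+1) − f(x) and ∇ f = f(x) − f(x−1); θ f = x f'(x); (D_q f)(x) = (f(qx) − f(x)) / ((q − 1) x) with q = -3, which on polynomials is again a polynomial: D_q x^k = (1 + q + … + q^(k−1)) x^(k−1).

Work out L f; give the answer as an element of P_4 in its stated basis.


the result is g(x) = -5

D f = 4x - 1
θ f = 4x^2 - x
D_q θ f = -8x - 1
∇ f = 4x - 3
(D + D_q θ + ∇) f = -5


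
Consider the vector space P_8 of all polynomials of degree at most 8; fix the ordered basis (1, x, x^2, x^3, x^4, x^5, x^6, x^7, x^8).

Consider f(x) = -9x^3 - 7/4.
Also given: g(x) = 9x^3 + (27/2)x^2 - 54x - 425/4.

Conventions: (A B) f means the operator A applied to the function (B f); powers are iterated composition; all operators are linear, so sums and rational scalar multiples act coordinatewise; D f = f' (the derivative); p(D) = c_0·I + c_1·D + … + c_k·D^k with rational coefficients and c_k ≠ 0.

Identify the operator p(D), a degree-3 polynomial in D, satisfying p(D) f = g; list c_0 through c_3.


c_0 = -1, c_1 = -1/2, c_2 = 1, c_3 = 2

D^0 f = -9x^3 - 7/4
D^1 f = -27x^2
D^2 f = -54x
D^3 f = -54
matching coefficients of g against c_0 f + c_1 Df + … from the top degree down determines the c_i
solution: c_0 = -1, c_1 = -1/2, c_2 = 1, c_3 = 2


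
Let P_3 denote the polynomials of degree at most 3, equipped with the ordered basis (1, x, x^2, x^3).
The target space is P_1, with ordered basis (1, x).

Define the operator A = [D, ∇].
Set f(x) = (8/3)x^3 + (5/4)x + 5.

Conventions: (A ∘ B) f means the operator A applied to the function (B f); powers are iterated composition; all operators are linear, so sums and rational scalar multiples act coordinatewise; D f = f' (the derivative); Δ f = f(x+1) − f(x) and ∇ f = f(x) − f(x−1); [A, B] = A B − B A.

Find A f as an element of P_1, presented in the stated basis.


∇ f = 8x^2 - 8x + 47/12
D ∇ f = 16x - 8
D f = 8x^2 + 5/4
∇ D f = 16x - 8
[D, ∇] f = 0

the image equals g(x) = 0


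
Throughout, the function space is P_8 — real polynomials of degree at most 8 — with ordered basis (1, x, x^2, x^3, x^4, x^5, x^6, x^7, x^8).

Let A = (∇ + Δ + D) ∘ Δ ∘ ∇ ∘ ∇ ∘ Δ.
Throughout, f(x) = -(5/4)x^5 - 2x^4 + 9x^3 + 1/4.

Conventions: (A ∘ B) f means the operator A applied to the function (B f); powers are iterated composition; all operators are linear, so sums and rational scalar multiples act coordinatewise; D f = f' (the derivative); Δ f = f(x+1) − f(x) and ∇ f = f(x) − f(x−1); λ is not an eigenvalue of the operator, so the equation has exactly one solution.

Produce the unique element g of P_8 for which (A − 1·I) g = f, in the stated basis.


write g with unknown coordinates in the stated basis and equate coefficients in (A − 1·I) g = f
solving from the highest basis element down gives g = (5/4)x^5 + 2x^4 - 9x^3 + 1799/4
check: A g = 450
so A g − 1·g = -(5/4)x^5 - 2x^4 + 9x^3 + 1/4 = f ✓

the result is g(x) = (5/4)x^5 + 2x^4 - 9x^3 + 1799/4


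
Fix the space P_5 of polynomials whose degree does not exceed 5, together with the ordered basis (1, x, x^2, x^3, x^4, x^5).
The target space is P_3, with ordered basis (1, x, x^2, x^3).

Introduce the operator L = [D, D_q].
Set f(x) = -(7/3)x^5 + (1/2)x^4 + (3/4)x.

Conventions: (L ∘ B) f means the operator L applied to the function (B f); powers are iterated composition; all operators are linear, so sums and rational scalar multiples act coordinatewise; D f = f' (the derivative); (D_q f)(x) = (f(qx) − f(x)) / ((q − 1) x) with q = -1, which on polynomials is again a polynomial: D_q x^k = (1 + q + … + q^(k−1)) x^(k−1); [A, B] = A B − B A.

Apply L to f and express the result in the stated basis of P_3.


D_q f = -(7/3)x^4 + 3/4
D D_q f = -(28/3)x^3
D f = -(35/3)x^4 + 2x^3 + 3/4
D_q D f = 2x^2
[D, D_q] f = -(28/3)x^3 - 2x^2

the result is g(x) = -(28/3)x^3 - 2x^2


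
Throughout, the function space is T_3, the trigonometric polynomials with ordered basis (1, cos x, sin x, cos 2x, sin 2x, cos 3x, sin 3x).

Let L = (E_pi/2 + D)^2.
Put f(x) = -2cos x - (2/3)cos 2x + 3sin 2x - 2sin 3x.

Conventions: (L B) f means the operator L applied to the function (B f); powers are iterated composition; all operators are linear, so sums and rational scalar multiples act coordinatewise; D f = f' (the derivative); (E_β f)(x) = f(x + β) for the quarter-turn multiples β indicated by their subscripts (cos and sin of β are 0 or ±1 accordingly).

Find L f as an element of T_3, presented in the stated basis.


E_pi/2 f = 2sin x + (2/3)cos 2x - 3sin 2x + 2cos 3x
D f = 2sin x + 6cos 2x + (4/3)sin 2x - 6cos 3x
(E_pi/2 + D) f = 4sin x + (20/3)cos 2x - (5/3)sin 2x - 4cos 3x
E_pi/2 (E_pi/2 + D) f = 4cos x - (20/3)cos 2x + (5/3)sin 2x - 4sin 3x
D (E_pi/2 + D) f = 4cos x - (10/3)cos 2x - (40/3)sin 2x + 12sin 3x
(E_pi/2 + D) (E_pi/2 + D) f = 8cos x - 10cos 2x - (35/3)sin 2x + 8sin 3x

the image equals g(x) = 8cos x - 10cos 2x - (35/3)sin 2x + 8sin 3x


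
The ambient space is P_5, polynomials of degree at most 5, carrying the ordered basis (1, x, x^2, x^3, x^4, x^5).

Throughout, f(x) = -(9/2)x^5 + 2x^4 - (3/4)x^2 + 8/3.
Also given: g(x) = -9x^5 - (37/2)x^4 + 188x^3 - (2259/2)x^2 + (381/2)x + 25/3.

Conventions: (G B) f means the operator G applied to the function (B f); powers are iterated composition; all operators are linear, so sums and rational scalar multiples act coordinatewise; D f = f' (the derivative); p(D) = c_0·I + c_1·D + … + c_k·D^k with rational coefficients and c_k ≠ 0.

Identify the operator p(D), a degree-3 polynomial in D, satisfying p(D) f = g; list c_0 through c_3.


D^0 f = -(9/2)x^5 + 2x^4 - (3/4)x^2 + 8/3
D^1 f = -(45/2)x^4 + 8x^3 - (3/2)x
D^2 f = -90x^3 + 24x^2 - 3/2
D^3 f = -270x^2 + 48x
matching coefficients of g against c_0 f + c_1 Df + … from the top degree down determines the c_i
solution: c_0 = 2, c_1 = 1, c_2 = -2, c_3 = 4

p(D) = 2·I + D − 2·D^2 + 4·D^3, i.e. c_0 = 2, c_1 = 1, c_2 = -2, c_3 = 4


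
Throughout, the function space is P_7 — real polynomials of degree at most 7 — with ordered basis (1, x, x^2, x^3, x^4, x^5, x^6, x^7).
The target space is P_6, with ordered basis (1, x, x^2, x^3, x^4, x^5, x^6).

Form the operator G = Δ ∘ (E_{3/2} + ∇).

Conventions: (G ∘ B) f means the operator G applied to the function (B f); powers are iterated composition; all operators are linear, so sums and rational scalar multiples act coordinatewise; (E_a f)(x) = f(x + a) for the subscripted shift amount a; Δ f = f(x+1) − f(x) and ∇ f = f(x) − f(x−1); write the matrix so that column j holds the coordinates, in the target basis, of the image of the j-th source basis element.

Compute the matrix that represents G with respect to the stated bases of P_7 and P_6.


image of 1: 0
image of x: 1
image of x^2: 2x + 6
image of x^3: 3x^2 + 18x + 49/4
image of x^4: 4x^3 + 36x^2 + 49x + 36
image of x^5: 5x^4 + 60x^3 + (245/2)x^2 + 180x + 1441/16
image of x^6: 6x^5 + 90x^4 + 245x^3 + 540x^2 + (4323/8)x + 939/4
image of x^7: 7x^6 + 126x^5 + (1715/4)x^4 + 1260x^3 + (30261/16)x^2 + (6573/4)x + 37969/64
each image's coordinates form column j of the matrix

the matrix is [[0, 1, 6, 49/4, 36, 1441/16, 939/4, 37969/64]; [0, 0, 2, 18, 49, 180, 4323/8, 6573/4]; [0, 0, 0, 3, 36, 245/2, 540, 30261/16]; [0, 0, 0, 0, 4, 60, 245, 1260]; [0, 0, 0, 0, 0, 5, 90, 1715/4]; [0, 0, 0, 0, 0, 0, 6, 126]; [0, 0, 0, 0, 0, 0, 0, 7]] (rows listed top to bottom)


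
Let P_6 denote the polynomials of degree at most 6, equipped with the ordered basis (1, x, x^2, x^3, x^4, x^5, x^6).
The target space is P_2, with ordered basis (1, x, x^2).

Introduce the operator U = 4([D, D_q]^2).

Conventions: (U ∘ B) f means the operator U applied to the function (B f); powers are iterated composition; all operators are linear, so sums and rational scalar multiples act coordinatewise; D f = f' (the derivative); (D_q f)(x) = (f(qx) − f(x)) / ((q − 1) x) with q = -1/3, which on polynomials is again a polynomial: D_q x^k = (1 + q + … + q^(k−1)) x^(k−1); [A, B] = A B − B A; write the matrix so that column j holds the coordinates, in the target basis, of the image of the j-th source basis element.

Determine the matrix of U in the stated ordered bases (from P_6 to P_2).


image of 1: 0
image of x: 0
image of x^2: 0
image of x^3: 0
image of x^4: 128/27
image of x^5: (896/729)x
image of x^6: (6016/2187)x^2
each image's coordinates form column j of the matrix

the matrix is [[0, 0, 0, 0, 128/27, 0, 0]; [0, 0, 0, 0, 0, 896/729, 0]; [0, 0, 0, 0, 0, 0, 6016/2187]] (rows listed top to bottom)


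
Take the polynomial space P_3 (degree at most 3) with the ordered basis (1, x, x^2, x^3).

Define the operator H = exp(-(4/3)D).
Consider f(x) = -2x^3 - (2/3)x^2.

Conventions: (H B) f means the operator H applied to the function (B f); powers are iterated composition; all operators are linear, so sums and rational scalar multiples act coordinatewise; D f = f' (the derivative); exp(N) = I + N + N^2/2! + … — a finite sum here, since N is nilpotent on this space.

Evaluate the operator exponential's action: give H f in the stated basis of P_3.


g(x) = -2x^3 + (22/3)x^2 - (80/9)x + 32/9

order-1 term: 8x^2 + (16/9)x
order-2 term: -(32/3)x - 32/27
order-3 term: 128/27
the series for exp(-(4/3)D) f terminates at order 3
exp(-(4/3)D) f = -2x^3 + (22/3)x^2 - (80/9)x + 32/9


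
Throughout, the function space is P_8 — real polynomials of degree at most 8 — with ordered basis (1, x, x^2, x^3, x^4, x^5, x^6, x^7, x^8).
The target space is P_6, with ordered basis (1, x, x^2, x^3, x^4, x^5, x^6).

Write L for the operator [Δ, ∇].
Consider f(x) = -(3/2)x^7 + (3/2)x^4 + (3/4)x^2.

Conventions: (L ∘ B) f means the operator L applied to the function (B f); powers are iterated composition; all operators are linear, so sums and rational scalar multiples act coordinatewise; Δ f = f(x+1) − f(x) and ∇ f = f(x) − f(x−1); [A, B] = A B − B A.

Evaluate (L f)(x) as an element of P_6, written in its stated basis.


the image equals g(x) = 0

∇ f = -(21/2)x^6 + (63/2)x^5 - (105/2)x^4 + (117/2)x^3 - (81/2)x^2 + 18x - 15/4
Δ ∇ f = -63x^5 - 105x^3 + 18x^2 - 21x + 9/2
Δ f = -(21/2)x^6 - (63/2)x^5 - (105/2)x^4 - (93/2)x^3 - (45/2)x^2 - 3x + 3/4
∇ Δ f = -63x^5 - 105x^3 + 18x^2 - 21x + 9/2
[Δ, ∇] f = 0


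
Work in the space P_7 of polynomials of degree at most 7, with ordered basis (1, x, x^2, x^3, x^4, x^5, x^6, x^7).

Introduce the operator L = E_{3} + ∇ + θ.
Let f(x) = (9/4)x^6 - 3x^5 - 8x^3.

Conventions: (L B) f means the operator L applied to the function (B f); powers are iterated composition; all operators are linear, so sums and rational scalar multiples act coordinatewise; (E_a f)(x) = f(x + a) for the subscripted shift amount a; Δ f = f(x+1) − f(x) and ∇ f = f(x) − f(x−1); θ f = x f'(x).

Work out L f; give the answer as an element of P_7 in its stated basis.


the result is g(x) = (63/4)x^6 + 36x^5 + 210x^4 + 988x^3 + 1764x^2 + 1902x + 682

E_{3} f = (9/4)x^6 + (75/2)x^5 + (1035/4)x^4 + 937x^3 + (7407/4)x^2 + (3699/2)x + 2781/4
∇ f = (27/2)x^5 - (195/4)x^4 + 75x^3 - (351/4)x^2 + (105/2)x - 53/4
θ f = (27/2)x^6 - 15x^5 - 24x^3
(E_{3} + ∇ + θ) f = (63/4)x^6 + 36x^5 + 210x^4 + 988x^3 + 1764x^2 + 1902x + 682


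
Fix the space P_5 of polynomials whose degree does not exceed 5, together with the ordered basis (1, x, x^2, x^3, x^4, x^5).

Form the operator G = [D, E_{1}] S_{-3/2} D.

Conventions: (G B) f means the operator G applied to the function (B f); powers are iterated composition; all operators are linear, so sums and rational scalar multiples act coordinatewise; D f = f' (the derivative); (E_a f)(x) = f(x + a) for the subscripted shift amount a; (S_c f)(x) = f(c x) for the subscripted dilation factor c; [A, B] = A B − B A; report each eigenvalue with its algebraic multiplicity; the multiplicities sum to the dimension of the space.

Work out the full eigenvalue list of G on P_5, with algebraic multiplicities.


λ = 0 (multiplicity 6)

image of 1: 0
image of x: 0
image of x^2: 0
image of x^3: 0
image of x^4: 0
image of x^5: 0
the matrix is upper triangular; its diagonal is (0, 0, 0, 0, 0, 0)
for a triangular matrix the eigenvalues are the diagonal entries, with algebraic multiplicity their repetition count


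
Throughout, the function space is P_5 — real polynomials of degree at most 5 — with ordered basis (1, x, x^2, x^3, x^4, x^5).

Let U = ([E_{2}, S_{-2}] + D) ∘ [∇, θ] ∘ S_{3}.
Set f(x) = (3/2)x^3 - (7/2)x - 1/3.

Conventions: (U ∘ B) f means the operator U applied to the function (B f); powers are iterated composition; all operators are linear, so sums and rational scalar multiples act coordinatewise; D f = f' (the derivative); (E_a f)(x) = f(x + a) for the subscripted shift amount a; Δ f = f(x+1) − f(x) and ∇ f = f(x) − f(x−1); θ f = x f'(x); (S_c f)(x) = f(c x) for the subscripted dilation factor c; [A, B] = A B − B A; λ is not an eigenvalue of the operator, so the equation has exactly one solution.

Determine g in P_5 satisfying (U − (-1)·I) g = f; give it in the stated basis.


write g with unknown coordinates in the stated basis and equate coefficients in (U − (-1)·I) g = f
solving from the highest basis element down gives g = (3/2)x^3 - (6325/2)x - 8020/3
check: U g = 3159x + 2673
so U g − (-1)·g = (3/2)x^3 - (7/2)x - 1/3 = f ✓

the result is g(x) = (3/2)x^3 - (6325/2)x - 8020/3


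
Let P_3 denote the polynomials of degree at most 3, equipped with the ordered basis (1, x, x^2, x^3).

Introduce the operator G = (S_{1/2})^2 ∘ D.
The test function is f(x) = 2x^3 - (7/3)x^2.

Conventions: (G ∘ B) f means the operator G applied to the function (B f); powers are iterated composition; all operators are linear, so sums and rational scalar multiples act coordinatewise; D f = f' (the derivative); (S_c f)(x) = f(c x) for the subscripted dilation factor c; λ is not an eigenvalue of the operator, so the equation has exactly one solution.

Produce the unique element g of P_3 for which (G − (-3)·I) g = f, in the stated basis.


the result is g(x) = (2/3)x^3 - (59/72)x^2 + (59/432)x - 59/1296

write g with unknown coordinates in the stated basis and equate coefficients in (G − (-3)·I) g = f
solving from the highest basis element down gives g = (2/3)x^3 - (59/72)x^2 + (59/432)x - 59/1296
check: G g = (1/8)x^2 - (59/144)x + 59/432
so G g − (-3)·g = 2x^3 - (7/3)x^2 = f ✓


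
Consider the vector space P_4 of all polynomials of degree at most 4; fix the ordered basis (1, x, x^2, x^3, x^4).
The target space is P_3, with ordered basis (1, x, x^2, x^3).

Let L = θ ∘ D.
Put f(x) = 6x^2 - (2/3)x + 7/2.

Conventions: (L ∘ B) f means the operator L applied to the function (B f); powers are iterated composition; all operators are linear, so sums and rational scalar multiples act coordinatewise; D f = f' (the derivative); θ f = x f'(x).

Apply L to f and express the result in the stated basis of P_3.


D f = 12x - 2/3
θ D f = 12x

the result is g(x) = 12x


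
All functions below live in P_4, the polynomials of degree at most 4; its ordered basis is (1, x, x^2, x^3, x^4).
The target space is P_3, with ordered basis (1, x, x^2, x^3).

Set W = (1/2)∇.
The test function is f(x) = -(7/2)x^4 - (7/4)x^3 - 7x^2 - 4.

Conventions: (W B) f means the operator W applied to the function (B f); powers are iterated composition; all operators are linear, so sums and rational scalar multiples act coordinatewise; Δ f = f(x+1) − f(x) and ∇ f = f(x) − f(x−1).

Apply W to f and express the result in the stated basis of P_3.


the result is g(x) = -7x^3 + (63/8)x^2 - (91/8)x + 35/8

∇ f = -14x^3 + (63/4)x^2 - (91/4)x + 35/4
((1/2)∇) f = -7x^3 + (63/8)x^2 - (91/8)x + 35/8


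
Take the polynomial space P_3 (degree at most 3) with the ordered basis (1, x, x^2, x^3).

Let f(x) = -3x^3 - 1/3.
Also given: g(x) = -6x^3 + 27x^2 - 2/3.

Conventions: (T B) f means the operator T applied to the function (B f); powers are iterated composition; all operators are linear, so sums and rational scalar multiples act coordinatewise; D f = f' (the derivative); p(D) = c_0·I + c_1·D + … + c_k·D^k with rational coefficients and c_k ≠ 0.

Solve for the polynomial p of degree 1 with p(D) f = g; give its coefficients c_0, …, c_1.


D^0 f = -3x^3 - 1/3
D^1 f = -9x^2
matching coefficients of g against c_0 f + c_1 Df + … from the top degree down determines the c_i
solution: c_0 = 2, c_1 = -3

c_0 = 2, c_1 = -3


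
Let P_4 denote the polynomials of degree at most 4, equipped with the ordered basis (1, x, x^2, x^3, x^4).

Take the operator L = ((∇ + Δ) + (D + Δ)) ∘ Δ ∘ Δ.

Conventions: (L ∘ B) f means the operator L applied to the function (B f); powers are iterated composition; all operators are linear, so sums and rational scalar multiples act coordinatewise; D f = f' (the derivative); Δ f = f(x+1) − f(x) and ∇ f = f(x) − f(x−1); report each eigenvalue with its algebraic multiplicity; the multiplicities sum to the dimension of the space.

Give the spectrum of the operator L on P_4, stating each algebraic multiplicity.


λ = 0 (multiplicity 5)

image of 1: 0
image of x: 0
image of x^2: 0
image of x^3: 24
image of x^4: 96x + 108
the matrix is upper triangular; its diagonal is (0, 0, 0, 0, 0)
for a triangular matrix the eigenvalues are the diagonal entries, with algebraic multiplicity their repetition count


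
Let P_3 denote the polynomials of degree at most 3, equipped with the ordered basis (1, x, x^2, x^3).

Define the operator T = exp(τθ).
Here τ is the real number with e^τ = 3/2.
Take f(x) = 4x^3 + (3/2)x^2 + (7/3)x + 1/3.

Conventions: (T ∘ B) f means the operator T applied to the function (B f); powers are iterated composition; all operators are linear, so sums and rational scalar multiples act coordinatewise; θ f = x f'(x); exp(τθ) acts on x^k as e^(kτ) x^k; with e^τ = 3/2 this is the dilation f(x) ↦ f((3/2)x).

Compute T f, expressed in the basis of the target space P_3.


the result is g(x) = (27/2)x^3 + (27/8)x^2 + (7/2)x + 1/3

exp(τθ) x^k = e^(kτ) x^k; with e^τ = 3/2 this sends x^k to (3/2)^k x^k
x ↦ 3/2 x
x^2 ↦ 9/4 x^2
x^3 ↦ 27/8 x^3
applying this coordinatewise to f: exp(τθ) f = (27/2)x^3 + (27/8)x^2 + (7/2)x + 1/3


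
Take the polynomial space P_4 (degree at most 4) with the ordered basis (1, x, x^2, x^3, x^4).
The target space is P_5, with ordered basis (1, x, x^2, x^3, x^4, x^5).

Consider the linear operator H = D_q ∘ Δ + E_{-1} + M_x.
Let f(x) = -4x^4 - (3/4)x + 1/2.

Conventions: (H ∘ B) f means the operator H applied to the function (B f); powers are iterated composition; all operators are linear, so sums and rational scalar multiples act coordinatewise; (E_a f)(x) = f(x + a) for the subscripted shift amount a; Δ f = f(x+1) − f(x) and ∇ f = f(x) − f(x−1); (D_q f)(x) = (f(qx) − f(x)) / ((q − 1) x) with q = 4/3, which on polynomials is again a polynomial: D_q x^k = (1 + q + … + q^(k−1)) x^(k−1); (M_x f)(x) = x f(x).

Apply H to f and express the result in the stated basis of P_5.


g(x) = -4x^5 - 4x^4 + 16x^3 - (3259/36)x^2 - (161/4)x - 75/4

Δ f = -16x^3 - 24x^2 - 16x - 19/4
D_q Δ f = -(592/9)x^2 - 56x - 16
E_{-1} f = -4x^4 + 16x^3 - 24x^2 + (61/4)x - 11/4
M_x f = -4x^5 - (3/4)x^2 + (1/2)x
(D_q ∘ Δ + E_{-1} + M_x) f = -4x^5 - 4x^4 + 16x^3 - (3259/36)x^2 - (161/4)x - 75/4


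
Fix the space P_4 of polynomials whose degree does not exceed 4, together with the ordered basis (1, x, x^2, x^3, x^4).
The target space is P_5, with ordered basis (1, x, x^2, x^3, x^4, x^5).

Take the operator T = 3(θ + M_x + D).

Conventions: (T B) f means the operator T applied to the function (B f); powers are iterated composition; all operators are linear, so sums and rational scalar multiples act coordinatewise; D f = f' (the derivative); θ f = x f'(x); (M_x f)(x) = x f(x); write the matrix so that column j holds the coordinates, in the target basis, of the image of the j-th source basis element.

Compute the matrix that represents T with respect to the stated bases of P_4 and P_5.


image of 1: 3x
image of x: 3x^2 + 3x + 3
image of x^2: 3x^3 + 6x^2 + 6x
image of x^3: 3x^4 + 9x^3 + 9x^2
image of x^4: 3x^5 + 12x^4 + 12x^3
each image's coordinates form column j of the matrix

the matrix is [[0, 3, 0, 0, 0]; [3, 3, 6, 0, 0]; [0, 3, 6, 9, 0]; [0, 0, 3, 9, 12]; [0, 0, 0, 3, 12]; [0, 0, 0, 0, 3]] (rows listed top to bottom)


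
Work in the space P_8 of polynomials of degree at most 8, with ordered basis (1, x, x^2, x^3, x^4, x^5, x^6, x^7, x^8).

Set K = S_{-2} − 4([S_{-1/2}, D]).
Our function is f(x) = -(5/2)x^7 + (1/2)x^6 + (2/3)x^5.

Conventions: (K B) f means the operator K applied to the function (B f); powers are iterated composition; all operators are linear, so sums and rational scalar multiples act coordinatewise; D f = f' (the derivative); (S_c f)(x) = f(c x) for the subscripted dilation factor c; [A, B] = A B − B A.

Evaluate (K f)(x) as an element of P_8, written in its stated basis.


S_{-2} f = 320x^7 + 32x^6 - (64/3)x^5
D f = -(35/2)x^6 + 3x^5 + (10/3)x^4
S_{-1/2} D f = -(35/128)x^6 - (3/32)x^5 + (5/24)x^4
S_{-1/2} f = (5/256)x^7 + (1/128)x^6 - (1/48)x^5
D S_{-1/2} f = (35/256)x^6 + (3/64)x^5 - (5/48)x^4
[S_{-1/2}, D] f = -(105/256)x^6 - (9/64)x^5 + (5/16)x^4
(-4([S_{-1/2}, D])) f = (105/64)x^6 + (9/16)x^5 - (5/4)x^4
(S_{-2} − 4([S_{-1/2}, D])) f = 320x^7 + (2153/64)x^6 - (997/48)x^5 - (5/4)x^4

the result is g(x) = 320x^7 + (2153/64)x^6 - (997/48)x^5 - (5/4)x^4


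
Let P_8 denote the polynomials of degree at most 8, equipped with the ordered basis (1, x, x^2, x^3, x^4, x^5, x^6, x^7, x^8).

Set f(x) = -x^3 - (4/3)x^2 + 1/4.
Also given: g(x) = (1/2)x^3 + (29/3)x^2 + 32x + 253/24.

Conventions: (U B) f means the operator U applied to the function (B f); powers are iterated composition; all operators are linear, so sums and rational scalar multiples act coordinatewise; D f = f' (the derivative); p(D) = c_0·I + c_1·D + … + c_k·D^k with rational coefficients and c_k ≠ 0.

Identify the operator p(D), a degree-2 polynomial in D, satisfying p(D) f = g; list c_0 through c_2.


c_0 = -1/2, c_1 = -3, c_2 = -4

D^0 f = -x^3 - (4/3)x^2 + 1/4
D^1 f = -3x^2 - (8/3)x
D^2 f = -6x - 8/3
matching coefficients of g against c_0 f + c_1 Df + … from the top degree down determines the c_i
solution: c_0 = -1/2, c_1 = -3, c_2 = -4


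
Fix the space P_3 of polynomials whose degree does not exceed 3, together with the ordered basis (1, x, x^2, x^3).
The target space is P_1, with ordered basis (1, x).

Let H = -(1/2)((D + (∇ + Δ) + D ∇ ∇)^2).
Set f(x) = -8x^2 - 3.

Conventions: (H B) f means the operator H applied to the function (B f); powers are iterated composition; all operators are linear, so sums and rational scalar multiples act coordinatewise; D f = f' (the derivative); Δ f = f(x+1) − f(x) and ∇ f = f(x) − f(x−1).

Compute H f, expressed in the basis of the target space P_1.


g(x) = 72

D f = -16x
∇ f = -16x + 8
Δ f = -16x - 8
(∇ + Δ) f = -32x
∇ f = -16x + 8
∇ ∇ f = -16
D ∇ ∇ f = 0
(D + (∇ + Δ) + D ∇ ∇) f = -48x
D (D + (∇ + Δ) + D ∇ ∇) f = -48
∇ (D + (∇ + Δ) + D ∇ ∇) f = -48
Δ (D + (∇ + Δ) + D ∇ ∇) f = -48
(∇ + Δ) (D + (∇ + Δ) + D ∇ ∇) f = -96
∇ (D + (∇ + Δ) + D ∇ ∇) f = -48
∇ ∇ (D + (∇ + Δ) + D ∇ ∇) f = 0
D ∇ ∇ (D + (∇ + Δ) + D ∇ ∇) f = 0
(D + (∇ + Δ) + D ∇ ∇) (D + (∇ + Δ) + D ∇ ∇) f = -144
(-(1/2)((D + (∇ + Δ) + D ∇ ∇)^2)) f = 72


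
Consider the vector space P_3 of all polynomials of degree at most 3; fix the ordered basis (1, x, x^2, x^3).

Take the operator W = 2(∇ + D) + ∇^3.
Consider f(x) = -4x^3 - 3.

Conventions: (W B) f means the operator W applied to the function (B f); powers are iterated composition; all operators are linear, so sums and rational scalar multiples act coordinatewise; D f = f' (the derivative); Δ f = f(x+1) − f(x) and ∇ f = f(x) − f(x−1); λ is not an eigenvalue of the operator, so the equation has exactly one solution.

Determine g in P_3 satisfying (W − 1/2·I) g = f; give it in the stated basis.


g(x) = 8x^3 + 192x^2 + 2976x + 23174

write g with unknown coordinates in the stated basis and equate coefficients in (W − 1/2·I) g = f
solving from the highest basis element down gives g = 8x^3 + 192x^2 + 2976x + 23174
check: W g = 96x^2 + 1488x + 11584
so W g − 1/2·g = -4x^3 - 3 = f ✓


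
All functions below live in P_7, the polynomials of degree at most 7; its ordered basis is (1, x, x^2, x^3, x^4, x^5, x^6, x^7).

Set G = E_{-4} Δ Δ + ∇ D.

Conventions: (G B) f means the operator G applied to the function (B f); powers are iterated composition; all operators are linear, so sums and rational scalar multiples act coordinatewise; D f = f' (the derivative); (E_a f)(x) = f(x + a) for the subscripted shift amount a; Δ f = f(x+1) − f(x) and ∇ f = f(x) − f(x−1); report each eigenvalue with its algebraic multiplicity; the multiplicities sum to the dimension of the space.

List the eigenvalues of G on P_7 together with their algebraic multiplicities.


image of 1: 0
image of x: 0
image of x^2: 4
image of x^3: 12x - 21
image of x^4: 24x^2 - 84x + 114
image of x^5: 40x^3 - 210x^2 + 570x - 575
image of x^6: 60x^4 - 420x^3 + 1710x^2 - 3450x + 2708
image of x^7: 84x^5 - 735x^4 + 3990x^3 - 12075x^2 + 18956x - 12145
the matrix is upper triangular; its diagonal is (0, 0, 0, 0, 0, 0, 0, 0)
for a triangular matrix the eigenvalues are the diagonal entries, with algebraic multiplicity their repetition count

λ = 0 (multiplicity 8)


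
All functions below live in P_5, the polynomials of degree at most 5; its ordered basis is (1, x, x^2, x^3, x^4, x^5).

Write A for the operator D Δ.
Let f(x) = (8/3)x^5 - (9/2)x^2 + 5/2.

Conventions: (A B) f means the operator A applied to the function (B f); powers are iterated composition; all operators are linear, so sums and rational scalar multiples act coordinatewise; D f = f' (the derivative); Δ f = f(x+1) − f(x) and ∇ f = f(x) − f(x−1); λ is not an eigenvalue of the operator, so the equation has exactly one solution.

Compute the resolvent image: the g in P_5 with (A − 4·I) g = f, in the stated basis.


write g with unknown coordinates in the stated basis and equate coefficients in (A − 4·I) g = f
solving from the highest basis element down gives g = -(2/3)x^5 - (10/3)x^3 - (31/8)x^2 - (25/3)x - 283/48
check: A g = -(40/3)x^3 - 20x^2 - (100/3)x - 253/12
so A g − 4·g = (8/3)x^5 - (9/2)x^2 + 5/2 = f ✓

the result is g(x) = -(2/3)x^5 - (10/3)x^3 - (31/8)x^2 - (25/3)x - 283/48


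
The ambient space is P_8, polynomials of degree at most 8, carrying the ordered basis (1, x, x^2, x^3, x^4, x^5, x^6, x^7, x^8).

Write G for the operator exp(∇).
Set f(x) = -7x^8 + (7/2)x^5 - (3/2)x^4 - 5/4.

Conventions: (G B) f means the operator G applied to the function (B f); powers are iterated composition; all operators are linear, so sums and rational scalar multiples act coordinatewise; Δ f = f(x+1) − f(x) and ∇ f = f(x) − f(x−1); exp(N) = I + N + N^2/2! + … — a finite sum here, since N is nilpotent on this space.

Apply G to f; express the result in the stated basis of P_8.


the result is g(x) = -7x^8 - 56x^7 + (791/2)x^5 - 474x^4 - 790x^3 + 1729x^2 - (961/2)x - 1383/4

order-1 term: -56x^7 + 196x^6 - 392x^5 + (1015/2)x^4 - 433x^3 + 240x^2 - (159/2)x + 12
order-2 term: -196x^6 + 1176x^5 - 3430x^4 + 5915x^3 - 6190x^2 + (7337/2)x - 952
order-3 term: -392x^5 + 2940x^4 - 9800x^3 + 17675x^2 - 16967x + 13717/2
order-4 term: -490x^4 + 3920x^3 - 12740x^2 + (39235/2)x - 23887/2
order-5 term: -392x^3 + 2940x^2 - 7840x + 14707/2
order-6 term: -196x^2 + 1176x - 1862
order-7 term: -56x + 196
order-8 term: -7
the series for exp(∇) f terminates at order 8
exp(∇) f = -7x^8 - 56x^7 + (791/2)x^5 - 474x^4 - 790x^3 + 1729x^2 - (961/2)x - 1383/4


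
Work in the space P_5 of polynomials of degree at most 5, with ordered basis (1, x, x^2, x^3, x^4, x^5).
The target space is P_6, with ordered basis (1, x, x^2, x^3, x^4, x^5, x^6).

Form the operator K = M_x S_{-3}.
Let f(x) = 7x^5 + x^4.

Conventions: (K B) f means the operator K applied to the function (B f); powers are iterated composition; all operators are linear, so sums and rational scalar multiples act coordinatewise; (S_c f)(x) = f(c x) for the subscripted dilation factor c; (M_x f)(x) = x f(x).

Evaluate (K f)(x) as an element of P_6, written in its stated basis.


S_{-3} f = -1701x^5 + 81x^4
M_x S_{-3} f = -1701x^6 + 81x^5

g(x) = -1701x^6 + 81x^5


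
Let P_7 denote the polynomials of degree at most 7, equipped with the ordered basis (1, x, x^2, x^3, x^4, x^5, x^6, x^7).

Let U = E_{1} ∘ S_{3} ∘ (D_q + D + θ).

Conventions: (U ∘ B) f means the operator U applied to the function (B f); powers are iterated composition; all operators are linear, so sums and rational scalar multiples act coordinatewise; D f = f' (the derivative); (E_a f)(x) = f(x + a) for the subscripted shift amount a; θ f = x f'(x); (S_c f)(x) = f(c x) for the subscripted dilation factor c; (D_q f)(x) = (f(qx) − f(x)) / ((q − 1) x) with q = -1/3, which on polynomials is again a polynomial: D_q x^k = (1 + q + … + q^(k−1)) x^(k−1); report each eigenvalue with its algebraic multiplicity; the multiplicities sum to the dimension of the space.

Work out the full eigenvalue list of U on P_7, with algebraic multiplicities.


image of 1: 0
image of x: 3x + 5
image of x^2: 18x^2 + 44x + 26
image of x^3: 81x^3 + 277x^2 + 311x + 115
image of x^4: 324x^4 + 1424x^3 + 2328x^2 + 1680x + 452
image of x^5: 1215x^5 + 6541x^4 + 14014x^3 + 14946x^2 + 7939x + 1681
image of x^6: 4374x^6 + 27884x^5 + 73810x^4 + 103880x^3 + 82010x^2 + 34444x + 6014
image of x^7: 15309x^7 + 112813x^6 + 355389x^5 + 620565x^4 + 648815x^3 + 406239x^2 + 141063x + 20959
the matrix is upper triangular; its diagonal is (0, 3, 18, 81, 324, 1215, 4374, 15309)
for a triangular matrix the eigenvalues are the diagonal entries, with algebraic multiplicity their repetition count

λ = 0 (multiplicity 1), λ = 3 (multiplicity 1), λ = 18 (multiplicity 1), λ = 81 (multiplicity 1), λ = 324 (multiplicity 1), λ = 1215 (multiplicity 1), λ = 4374 (multiplicity 1), λ = 15309 (multiplicity 1)


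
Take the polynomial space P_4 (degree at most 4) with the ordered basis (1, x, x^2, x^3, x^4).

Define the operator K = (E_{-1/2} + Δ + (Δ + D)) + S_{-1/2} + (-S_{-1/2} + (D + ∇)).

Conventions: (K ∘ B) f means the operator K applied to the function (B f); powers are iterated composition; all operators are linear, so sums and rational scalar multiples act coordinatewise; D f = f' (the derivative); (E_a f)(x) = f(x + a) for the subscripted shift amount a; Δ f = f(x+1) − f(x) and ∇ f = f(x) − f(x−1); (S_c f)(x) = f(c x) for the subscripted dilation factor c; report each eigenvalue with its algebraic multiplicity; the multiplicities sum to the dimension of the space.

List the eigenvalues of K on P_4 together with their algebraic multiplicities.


λ = 1 (multiplicity 5)

image of 1: 1
image of x: x + 9/2
image of x^2: x^2 + 9x + 5/4
image of x^3: x^3 + (27/2)x^2 + (15/4)x + 23/8
image of x^4: x^4 + 18x^3 + (15/2)x^2 + (23/2)x + 17/16
the matrix is upper triangular; its diagonal is (1, 1, 1, 1, 1)
for a triangular matrix the eigenvalues are the diagonal entries, with algebraic multiplicity their repetition count


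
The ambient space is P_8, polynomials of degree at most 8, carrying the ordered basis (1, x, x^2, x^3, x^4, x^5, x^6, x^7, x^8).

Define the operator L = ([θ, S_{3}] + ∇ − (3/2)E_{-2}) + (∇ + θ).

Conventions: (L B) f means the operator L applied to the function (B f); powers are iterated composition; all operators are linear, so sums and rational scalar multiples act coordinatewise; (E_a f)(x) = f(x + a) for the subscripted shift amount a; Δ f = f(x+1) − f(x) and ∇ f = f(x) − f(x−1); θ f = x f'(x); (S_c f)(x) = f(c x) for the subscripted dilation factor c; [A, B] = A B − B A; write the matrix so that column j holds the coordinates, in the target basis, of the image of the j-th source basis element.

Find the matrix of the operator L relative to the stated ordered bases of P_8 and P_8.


the matrix is [[-3/2, 5, -8, 14, -26, 50, -98, 194, -386]; [0, -1/2, 10, -24, 56, -130, 300, -686, 1552]; [0, 0, 1/2, 15, -48, 140, -390, 1050, -2744]; [0, 0, 0, 3/2, 20, -80, 280, -910, 2800]; [0, 0, 0, 0, 5/2, 25, -120, 490, -1820]; [0, 0, 0, 0, 0, 7/2, 30, -168, 784]; [0, 0, 0, 0, 0, 0, 9/2, 35, -224]; [0, 0, 0, 0, 0, 0, 0, 11/2, 40]; [0, 0, 0, 0, 0, 0, 0, 0, 13/2]] (rows listed top to bottom)

image of 1: -3/2
image of x: -(1/2)x + 5
image of x^2: (1/2)x^2 + 10x - 8
image of x^3: (3/2)x^3 + 15x^2 - 24x + 14
image of x^4: (5/2)x^4 + 20x^3 - 48x^2 + 56x - 26
image of x^5: (7/2)x^5 + 25x^4 - 80x^3 + 140x^2 - 130x + 50
image of x^6: (9/2)x^6 + 30x^5 - 120x^4 + 280x^3 - 390x^2 + 300x - 98
image of x^7: (11/2)x^7 + 35x^6 - 168x^5 + 490x^4 - 910x^3 + 1050x^2 - 686x + 194
image of x^8: (13/2)x^8 + 40x^7 - 224x^6 + 784x^5 - 1820x^4 + 2800x^3 - 2744x^2 + 1552x - 386
each image's coordinates form column j of the matrix


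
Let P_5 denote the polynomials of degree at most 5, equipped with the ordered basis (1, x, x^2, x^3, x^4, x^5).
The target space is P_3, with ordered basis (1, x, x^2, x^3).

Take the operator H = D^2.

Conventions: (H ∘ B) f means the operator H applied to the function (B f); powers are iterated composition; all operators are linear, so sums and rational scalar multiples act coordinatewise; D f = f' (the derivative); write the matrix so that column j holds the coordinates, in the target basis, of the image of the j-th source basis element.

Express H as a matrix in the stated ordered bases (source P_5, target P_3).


image of 1: 0
image of x: 0
image of x^2: 2
image of x^3: 6x
image of x^4: 12x^2
image of x^5: 20x^3
each image's coordinates form column j of the matrix

the matrix is [[0, 0, 2, 0, 0, 0]; [0, 0, 0, 6, 0, 0]; [0, 0, 0, 0, 12, 0]; [0, 0, 0, 0, 0, 20]] (rows listed top to bottom)


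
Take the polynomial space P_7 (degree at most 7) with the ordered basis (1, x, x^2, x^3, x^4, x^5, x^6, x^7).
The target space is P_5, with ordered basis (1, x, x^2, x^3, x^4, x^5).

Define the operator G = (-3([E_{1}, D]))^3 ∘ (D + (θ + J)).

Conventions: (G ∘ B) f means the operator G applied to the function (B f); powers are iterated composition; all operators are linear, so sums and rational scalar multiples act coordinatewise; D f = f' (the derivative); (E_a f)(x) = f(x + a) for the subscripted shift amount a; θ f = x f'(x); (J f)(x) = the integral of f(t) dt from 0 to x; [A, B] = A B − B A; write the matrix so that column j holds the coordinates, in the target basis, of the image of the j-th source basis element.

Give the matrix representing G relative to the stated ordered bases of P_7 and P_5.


the matrix is [[0, 0, 0, 0, 0, 0, 0, 0]; [0, 0, 0, 0, 0, 0, 0, 0]; [0, 0, 0, 0, 0, 0, 0, 0]; [0, 0, 0, 0, 0, 0, 0, 0]; [0, 0, 0, 0, 0, 0, 0, 0]; [0, 0, 0, 0, 0, 0, 0, 0]] (rows listed top to bottom)

image of 1: 0
image of x: 0
image of x^2: 0
image of x^3: 0
image of x^4: 0
image of x^5: 0
image of x^6: 0
image of x^7: 0
each image's coordinates form column j of the matrix


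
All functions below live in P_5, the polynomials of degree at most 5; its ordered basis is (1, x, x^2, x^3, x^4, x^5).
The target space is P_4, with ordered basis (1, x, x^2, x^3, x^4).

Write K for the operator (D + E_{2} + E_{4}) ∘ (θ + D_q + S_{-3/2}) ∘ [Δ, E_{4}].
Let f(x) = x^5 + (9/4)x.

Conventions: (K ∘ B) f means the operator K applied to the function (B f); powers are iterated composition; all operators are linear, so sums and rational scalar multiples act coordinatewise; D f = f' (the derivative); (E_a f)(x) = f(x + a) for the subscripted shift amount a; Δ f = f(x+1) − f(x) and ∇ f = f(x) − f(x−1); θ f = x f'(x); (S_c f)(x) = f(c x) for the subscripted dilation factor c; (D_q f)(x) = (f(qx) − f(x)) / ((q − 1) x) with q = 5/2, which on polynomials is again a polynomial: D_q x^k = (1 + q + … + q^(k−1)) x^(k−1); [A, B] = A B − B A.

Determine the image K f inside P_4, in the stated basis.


E_{4} f = x^5 + 20x^4 + 160x^3 + 640x^2 + (5129/4)x + 1033
Δ E_{4} f = 5x^4 + 90x^3 + 610x^2 + 1845x + 8413/4
Δ f = 5x^4 + 10x^3 + 10x^2 + 5x + 13/4
E_{4} Δ f = 5x^4 + 90x^3 + 610x^2 + 1845x + 8413/4
[Δ, E_{4}] f = 0
θ [Δ, E_{4}] f = 0
D_q [Δ, E_{4}] f = 0
S_{-3/2} [Δ, E_{4}] f = 0
(θ + D_q + S_{-3/2}) [Δ, E_{4}] f = 0
D (θ + D_q + S_{-3/2}) [Δ, E_{4}] f = 0
E_{2} (θ + D_q + S_{-3/2}) [Δ, E_{4}] f = 0
E_{4} (θ + D_q + S_{-3/2}) [Δ, E_{4}] f = 0
(D + E_{2} + E_{4}) (θ + D_q + S_{-3/2}) [Δ, E_{4}] f = 0

the image equals g(x) = 0


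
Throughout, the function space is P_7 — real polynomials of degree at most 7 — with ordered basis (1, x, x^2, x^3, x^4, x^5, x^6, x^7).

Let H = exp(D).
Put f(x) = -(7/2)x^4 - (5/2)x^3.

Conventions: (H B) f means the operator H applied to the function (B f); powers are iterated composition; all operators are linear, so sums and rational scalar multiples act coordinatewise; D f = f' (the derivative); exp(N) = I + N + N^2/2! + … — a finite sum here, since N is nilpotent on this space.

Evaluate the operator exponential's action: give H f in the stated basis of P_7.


order-1 term: -14x^3 - (15/2)x^2
order-2 term: -21x^2 - (15/2)x
order-3 term: -14x - 5/2
order-4 term: -7/2
the series for exp(D) f terminates at order 4
exp(D) f = -(7/2)x^4 - (33/2)x^3 - (57/2)x^2 - (43/2)x - 6

the image equals g(x) = -(7/2)x^4 - (33/2)x^3 - (57/2)x^2 - (43/2)x - 6
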